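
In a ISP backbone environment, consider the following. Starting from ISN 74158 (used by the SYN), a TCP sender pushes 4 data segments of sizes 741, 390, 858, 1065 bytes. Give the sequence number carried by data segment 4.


The SYN occupies sequence number ISN = 74158, so the first data byte is ISN + 1 = 74159.
SEQ of data segment i = (ISN + 1) + sum of payload sizes of segments 1..i-1.
Segment 1: SEQ = 74159, payload = 741 bytes
Segment 2: SEQ = 74900, payload = 390 bytes
Segment 3: SEQ = 75290, payload = 858 bytes
Segment 4: SEQ = 76148, payload = 1065 bytes
SEQ of segment 4 = 74159 + 741 + 390 + 858 = 76148

76148


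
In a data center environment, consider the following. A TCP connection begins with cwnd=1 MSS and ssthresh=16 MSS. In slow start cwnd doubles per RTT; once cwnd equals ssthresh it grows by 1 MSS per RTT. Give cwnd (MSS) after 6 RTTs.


RTT 0: cwnd = 1 MSS (initial)
RTT 1: cwnd = 2 MSS (slow start, doubled)
RTT 2: cwnd = 4 MSS (slow start, doubled)
RTT 3: cwnd = 8 MSS (slow start, doubled)
RTT 4: cwnd = 16 MSS (slow start, doubled)
RTT 5: cwnd = 17 MSS (congestion avoidance, +1)
RTT 6: cwnd = 18 MSS (congestion avoidance, +1)

18


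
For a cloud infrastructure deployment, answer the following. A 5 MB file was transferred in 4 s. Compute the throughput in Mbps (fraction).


Given: file = 5 MB, time = 4 s
File in Mb = 5 * 8 = 40 Mb
Throughput = 40 / 4 Mbps
Throughput = 10 Mbps

10


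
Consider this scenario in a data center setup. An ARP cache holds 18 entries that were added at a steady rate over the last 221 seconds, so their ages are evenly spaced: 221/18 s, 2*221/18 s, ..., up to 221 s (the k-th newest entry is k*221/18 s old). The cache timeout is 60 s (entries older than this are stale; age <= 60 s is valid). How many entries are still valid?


Ages are k * 221/18 s for k = 1..18 (spacing = 12.2778 s).
Entry k is valid iff k * 221/18 <= 60 iff k <= 18 * 60 / 221 = 4.8869
n_valid = floor(4.8869) = 4
(n_stale = 18 - 4 = 14)

4


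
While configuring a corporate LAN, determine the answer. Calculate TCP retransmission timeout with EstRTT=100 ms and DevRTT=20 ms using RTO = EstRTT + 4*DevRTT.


Given: EstRTT = 100 ms, DevRTT = 20 ms
Timeout = EstRTT + 4 * DevRTT
4 * DevRTT = 4 * 20 = 80
Timeout = 100 + 80 = 180 ms

180


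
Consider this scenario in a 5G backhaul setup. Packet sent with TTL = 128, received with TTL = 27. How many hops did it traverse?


Given: initial TTL = 128, received TTL = 27
Hops = initial TTL - received TTL
Hops = 128 - 27 = 101

101


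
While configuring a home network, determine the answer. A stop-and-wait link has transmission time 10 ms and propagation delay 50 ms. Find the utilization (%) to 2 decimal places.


Given: Ttrans = 10 ms, Tprop = 50 ms
RTT = 2 * Tprop = 2 * 50 = 100 ms
U = Ttrans / (Ttrans + RTT)
U = 10 / (10 + 100)
U = 10 / 110 = 0.090909
U% = 9.09%

9.09


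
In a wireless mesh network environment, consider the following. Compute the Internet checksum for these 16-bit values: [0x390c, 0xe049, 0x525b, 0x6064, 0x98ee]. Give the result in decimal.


Given words: [0x390c, 0xe049, 0x525b, 0x6064, 0x98ee]
Step 1: Sum all words
Raw sum = 14604 + 57417 + 21083 + 24676 + 39150 = 156930
Step 2: Fold carry: (25858 + 2) = 25860
One's complement = ~25860 & 0xFFFF = 39675

39675


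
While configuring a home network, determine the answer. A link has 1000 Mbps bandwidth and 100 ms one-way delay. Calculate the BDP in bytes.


Given: bandwidth = 1000 Mbps, delay = 100 ms
BDP in bits = 1000 * 10^6 * 100 / 1000
BDP in bits = 100000000
BDP in bytes = 100000000 / 8 = 12500000

12500000


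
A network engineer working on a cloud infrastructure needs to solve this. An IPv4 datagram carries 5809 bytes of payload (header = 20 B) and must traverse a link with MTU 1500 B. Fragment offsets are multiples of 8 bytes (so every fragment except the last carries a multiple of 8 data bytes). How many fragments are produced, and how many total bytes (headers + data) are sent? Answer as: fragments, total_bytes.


Max data per non-final fragment = floor((MTU - header)/8)*8 = floor((1500 - 20)/8)*8 = floor(1480/8)*8 = 1480 B
Final fragment needs no 8-byte alignment: it can carry up to MTU - header = 1480 B
Non-final fragments needed = ceil((payload - 1480) / 1480) = ceil(4329/1480) = ceil(2.9250) = 3
Number of fragments = 3 + 1 = 4
Fragment sizes (data): 3 * 1480 B + 1369 B (last, 1369 <= 1480 OK)
Total bytes sent = payload + n_frags * header = 5809 + 4*20 = 5809 + 80 = 5889 B

4, 5889


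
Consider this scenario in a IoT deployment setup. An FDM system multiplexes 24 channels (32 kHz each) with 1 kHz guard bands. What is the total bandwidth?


Given: 24 channels, 32 kHz each, guard = 1 kHz
Channel bandwidth = 24 * 32 = 768 kHz
Guard bands = 23 gaps * 1 kHz = 23 kHz
Total = 768 + 23 = 791 kHz

791


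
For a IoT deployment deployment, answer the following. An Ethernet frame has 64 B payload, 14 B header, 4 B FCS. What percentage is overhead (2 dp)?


Given: payload = 64 B, header = 14 B, trailer = 4 B
Overhead bytes = header + trailer = 14 + 4 = 18
Total frame = payload + overhead = 64 + 18 = 82
Overhead % = 18 / 82 * 100 = 21.9512% -> 21.95% (2 dp)

21.95


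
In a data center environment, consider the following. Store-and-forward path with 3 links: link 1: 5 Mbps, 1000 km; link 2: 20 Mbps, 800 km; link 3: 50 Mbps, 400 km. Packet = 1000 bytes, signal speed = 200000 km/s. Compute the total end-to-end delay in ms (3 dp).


Packet = 1000 bytes = 8000 bits. Store-and-forward: sum (t_trans + t_prop) per link.
Link 1: t_trans = 8000/(5*10^6) s = 1.6000 ms; t_prop = 1000/200000 s = 5.0000 ms; subtotal = 6.6000 ms
Link 2: t_trans = 8000/(20*10^6) s = 0.4000 ms; t_prop = 800/200000 s = 4.0000 ms; subtotal = 4.4000 ms
Link 3: t_trans = 8000/(50*10^6) s = 0.1600 ms; t_prop = 400/200000 s = 2.0000 ms; subtotal = 2.1600 ms
End-to-end = 6.6000 + 4.4000 + 2.1600 = 13.1600 ms -> 13.160 ms (3 dp)

13.160


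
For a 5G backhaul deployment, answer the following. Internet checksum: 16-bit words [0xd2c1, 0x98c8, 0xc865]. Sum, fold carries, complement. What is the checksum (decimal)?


Given words: [0xd2c1, 0x98c8, 0xc865]
Step 1: Sum all words
Raw sum = 53953 + 39112 + 51301 = 144366
Step 2: Fold carry: (13294 + 2) = 13296
One's complement = ~13296 & 0xFFFF = 52239

52239


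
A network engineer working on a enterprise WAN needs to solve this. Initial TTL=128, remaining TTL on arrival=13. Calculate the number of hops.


Given: initial TTL = 128, received TTL = 13
Hops = initial TTL - received TTL
Hops = 128 - 13 = 115

115


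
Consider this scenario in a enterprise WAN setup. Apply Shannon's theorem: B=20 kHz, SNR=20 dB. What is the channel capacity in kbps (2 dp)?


Given: B = 20 kHz, SNR = 20 dB
SNR linear = 10^(20/10) = 100
1 + SNR = 101
log2(101) = 6.6582114828
C = 20 * 1000 * 6.6582114828 = 133164.2297 bps
C = 133.164230 kbps -> 133.16 kbps (2 dp)

133.16


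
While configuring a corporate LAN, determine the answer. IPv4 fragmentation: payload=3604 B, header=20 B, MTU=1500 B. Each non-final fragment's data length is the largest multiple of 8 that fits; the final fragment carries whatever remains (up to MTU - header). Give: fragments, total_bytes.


Max data per non-final fragment = floor((MTU - header)/8)*8 = floor((1500 - 20)/8)*8 = floor(1480/8)*8 = 1480 B
Final fragment needs no 8-byte alignment: it can carry up to MTU - header = 1480 B
Non-final fragments needed = ceil((payload - 1480) / 1480) = ceil(2124/1480) = ceil(1.4351) = 2
Number of fragments = 2 + 1 = 3
Fragment sizes (data): 2 * 1480 B + 644 B (last, 644 <= 1480 OK)
Total bytes sent = payload + n_frags * header = 3604 + 3*20 = 3604 + 60 = 3664 B

3, 3664


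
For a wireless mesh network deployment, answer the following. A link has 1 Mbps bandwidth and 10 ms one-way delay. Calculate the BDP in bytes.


Given: bandwidth = 1 Mbps, delay = 10 ms
BDP in bits = 1 * 10^6 * 10 / 1000
BDP in bits = 10000
BDP in bytes = 10000 / 8 = 1250

1250


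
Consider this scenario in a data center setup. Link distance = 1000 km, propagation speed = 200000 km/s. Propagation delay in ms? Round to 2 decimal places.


Given: distance = 1000 km, speed = 200000 km/s
Delay = distance / speed = 1000 / 200000 seconds
Delay in ms = 1000 * 1000 / 200000
Delay = 5.0000 ms
Rounded to 2 dp = 5.00 ms

5.00


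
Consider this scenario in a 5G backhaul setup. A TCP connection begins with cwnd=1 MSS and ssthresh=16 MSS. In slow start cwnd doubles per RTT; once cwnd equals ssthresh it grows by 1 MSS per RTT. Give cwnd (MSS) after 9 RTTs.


RTT 0: cwnd = 1 MSS (initial)
RTT 1: cwnd = 2 MSS (slow start, doubled)
RTT 2: cwnd = 4 MSS (slow start, doubled)
RTT 3: cwnd = 8 MSS (slow start, doubled)
RTT 4: cwnd = 16 MSS (slow start, doubled)
RTT 5: cwnd = 17 MSS (congestion avoidance, +1)
RTT 6: cwnd = 18 MSS (congestion avoidance, +1)
RTT 7: cwnd = 19 MSS (congestion avoidance, +1)
RTT 8: cwnd = 20 MSS (congestion avoidance, +1)
RTT 9: cwnd = 21 MSS (congestion avoidance, +1)

21


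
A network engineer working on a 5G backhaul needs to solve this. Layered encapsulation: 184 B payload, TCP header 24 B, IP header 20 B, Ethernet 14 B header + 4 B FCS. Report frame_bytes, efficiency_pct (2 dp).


TCP segment = 184 + 24 = 208 B
IP packet = 208 + 20 = 228 B
Ethernet frame = 228 + 14 + 4 = 246 B
Efficiency = app / frame = 184 / 246 = 0.747967 = 74.7967% -> 74.80% (2 dp)

246, 74.80


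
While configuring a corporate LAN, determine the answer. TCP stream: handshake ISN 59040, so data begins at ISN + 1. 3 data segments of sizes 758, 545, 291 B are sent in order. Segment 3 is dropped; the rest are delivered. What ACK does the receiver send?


SYN uses sequence number 59040; first data byte = ISN + 1 = 59041.
Segment 1: SEQ = 59041, len = 758 B, covers [59041, 59798]
Segment 2: SEQ = 59799, len = 545 B, covers [59799, 60343]
Segment 3: SEQ = 60344, len = 291 B, covers [60344, 60634] [LOST]
In-order data received: bytes [59041, 60343] (segments 1..2).
Segment 3 missing -> gap begins at byte 60344.
Cumulative ACK = next expected in-order byte = 59041 + 758 + 545 = 60344

60344


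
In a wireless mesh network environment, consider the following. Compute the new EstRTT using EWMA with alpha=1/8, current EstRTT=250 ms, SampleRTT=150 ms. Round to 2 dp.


Given: EstRTT = 250 ms, SampleRTT = 150 ms, alpha = 1/8
New EstRTT = (1 - alpha) * EstRTT + alpha * SampleRTT
(7/8) * 250 = 218.75
(1/8) * 150 = 18.75
New EstRTT = 218.75 + 18.75 = 237.5 ms -> 237.50 ms (2 dp)

237.50


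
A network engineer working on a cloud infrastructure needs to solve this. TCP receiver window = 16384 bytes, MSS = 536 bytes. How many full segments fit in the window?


Given: RWND = 16384 bytes, MSS = 536 bytes
Full segments = floor(RWND / MSS)
Full segments = floor(16384 / 536)
Full segments = floor(30.5672) = 30

30


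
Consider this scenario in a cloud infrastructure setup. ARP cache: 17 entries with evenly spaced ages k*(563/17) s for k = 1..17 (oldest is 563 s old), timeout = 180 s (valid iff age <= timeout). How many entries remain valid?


Ages are k * 563/17 s for k = 1..17 (spacing = 33.1176 s).
Entry k is valid iff k * 563/17 <= 180 iff k <= 17 * 180 / 563 = 5.4352
n_valid = floor(5.4352) = 5
(n_stale = 17 - 5 = 12)

5


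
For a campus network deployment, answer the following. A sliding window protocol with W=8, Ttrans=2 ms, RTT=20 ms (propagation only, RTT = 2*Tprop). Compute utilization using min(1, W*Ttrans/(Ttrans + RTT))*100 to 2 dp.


Given: W = 8, Ttrans = 2 ms, RTT = 20 ms (= 2 * Tprop, Tprop = 10 ms)
Cycle time = Ttrans + RTT = 2 + 20 = 22 ms (first packet sent until its ACK returns)
W * Ttrans = 8 * 2 = 16 ms of sending per cycle
W * Ttrans / (Ttrans + RTT) = 16 / 22 = 0.727273
U = min(1, 0.727273) = 0.727273
U% = 72.73%

72.73


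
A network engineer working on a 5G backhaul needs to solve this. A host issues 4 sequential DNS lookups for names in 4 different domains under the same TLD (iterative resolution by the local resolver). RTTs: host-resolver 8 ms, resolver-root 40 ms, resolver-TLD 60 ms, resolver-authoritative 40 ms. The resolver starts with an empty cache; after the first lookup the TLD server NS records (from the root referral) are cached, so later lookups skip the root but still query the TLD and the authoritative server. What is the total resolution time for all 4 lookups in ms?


Lookup 1 (cold cache): local + root + TLD + auth = 8 + 40 + 60 + 40 = 148 ms
Lookups 2..4 (TLD NS cached -> skip root; new domain -> still ask TLD and auth): local + TLD + auth = 8 + 60 + 40 = 108 ms each
Remaining 3 lookups: 3 * 108 = 324 ms
Total = 148 + 324 = 472 ms

472


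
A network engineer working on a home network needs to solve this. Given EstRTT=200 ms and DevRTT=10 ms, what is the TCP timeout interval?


Given: EstRTT = 200 ms, DevRTT = 10 ms
Timeout = EstRTT + 4 * DevRTT
4 * DevRTT = 4 * 10 = 40
Timeout = 200 + 40 = 240 ms

240


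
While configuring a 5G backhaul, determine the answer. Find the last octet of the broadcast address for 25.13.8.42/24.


Given: IP = 25.13.8.42, prefix = /24
Host bits = 32 - 24 = 8
Network last octet = 42 AND mask = 0
Host part size = 2^8 - 1 = 255
Broadcast last octet = 0 OR 255 = 255

255


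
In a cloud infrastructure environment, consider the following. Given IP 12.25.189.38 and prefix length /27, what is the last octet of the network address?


Given: IP = 12.25.189.38, prefix = /27
Subnet mask = 255.255.255.224
Last octet of IP: 38
Last octet of mask: 224
Network last octet = 38 AND 224 = 32

32


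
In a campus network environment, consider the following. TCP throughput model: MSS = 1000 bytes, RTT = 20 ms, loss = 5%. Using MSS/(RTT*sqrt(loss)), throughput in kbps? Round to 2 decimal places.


Given: MSS = 1000 bytes, RTT = 20 ms, loss = 5%
RTT in seconds = 20 / 1000 = 0.02
Loss rate = 5% = 0.05
sqrt(loss) = sqrt(0.05) = 0.223606797750
Throughput (bytes/s) = 1000 / (0.02 * 0.223606797750) = 223606.7977
Throughput (kbps) = 223606.7977 * 8 / 1000 = 1788.854382 -> 1788.85 kbps (2 dp)

1788.85


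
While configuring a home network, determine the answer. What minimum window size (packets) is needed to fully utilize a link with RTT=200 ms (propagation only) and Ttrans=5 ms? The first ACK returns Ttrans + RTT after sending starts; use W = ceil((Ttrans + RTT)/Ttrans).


Given: Ttrans = 5 ms, RTT = 200 ms (= 2 * Tprop, Tprop = 100 ms)
Time until first ACK returns = Ttrans + RTT = 5 + 200 = 205 ms
Need W * Ttrans >= Ttrans + RTT  ->  W >= (Ttrans + RTT) / Ttrans
(Ttrans + RTT) / Ttrans = 205 / 5 = 41
W_min = ceil(41) = 41

41


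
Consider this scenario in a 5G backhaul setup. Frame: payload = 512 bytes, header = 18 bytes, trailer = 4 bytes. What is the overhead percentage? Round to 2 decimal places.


Given: payload = 512 B, header = 18 B, trailer = 4 B
Overhead bytes = header + trailer = 18 + 4 = 22
Total frame = payload + overhead = 512 + 22 = 534
Overhead % = 22 / 534 * 100 = 4.1199% -> 4.12% (2 dp)

4.12


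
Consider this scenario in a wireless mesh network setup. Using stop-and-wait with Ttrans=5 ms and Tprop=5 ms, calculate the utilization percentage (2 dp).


Given: Ttrans = 5 ms, Tprop = 5 ms
RTT = 2 * Tprop = 2 * 5 = 10 ms
U = Ttrans / (Ttrans + RTT)
U = 5 / (5 + 10)
U = 5 / 15 = 0.333333
U% = 33.33%

33.33


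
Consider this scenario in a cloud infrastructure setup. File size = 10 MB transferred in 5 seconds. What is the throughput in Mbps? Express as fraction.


Given: file = 10 MB, time = 5 s
File in Mb = 10 * 8 = 80 Mb
Throughput = 80 / 5 Mbps
Throughput = 16 Mbps

16


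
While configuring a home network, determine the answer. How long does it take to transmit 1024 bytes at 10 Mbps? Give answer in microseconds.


Given: packet = 1024 bytes, bandwidth = 10 Mbps
Packet in bits = 1024 * 8 = 8192 bits
Bandwidth = 10 * 10^6 = 10000000 bps
Time = 8192 / 10000000 seconds
Time in us = 8192 * 10^6 / 10000000 = 819.2

819.2


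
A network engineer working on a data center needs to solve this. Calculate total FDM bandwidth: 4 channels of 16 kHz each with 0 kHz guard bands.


Given: 4 channels, 16 kHz each, guard = 0 kHz
Channel bandwidth = 4 * 16 = 64 kHz
Guard bands = 3 gaps * 0 kHz = 0 kHz
Total = 64 + 0 = 64 kHz

64


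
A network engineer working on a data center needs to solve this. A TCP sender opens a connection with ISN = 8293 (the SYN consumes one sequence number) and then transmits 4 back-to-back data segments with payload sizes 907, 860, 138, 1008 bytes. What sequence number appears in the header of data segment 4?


The SYN occupies sequence number ISN = 8293, so the first data byte is ISN + 1 = 8294.
SEQ of data segment i = (ISN + 1) + sum of payload sizes of segments 1..i-1.
Segment 1: SEQ = 8294, payload = 907 bytes
Segment 2: SEQ = 9201, payload = 860 bytes
Segment 3: SEQ = 10061, payload = 138 bytes
Segment 4: SEQ = 10199, payload = 1008 bytes
SEQ of segment 4 = 8294 + 907 + 860 + 138 = 10199

10199


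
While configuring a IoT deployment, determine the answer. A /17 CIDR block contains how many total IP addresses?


Given: CIDR prefix /17
Host bits = 32 - 17 = 15
Total addresses = 2^15 = 32768

32768


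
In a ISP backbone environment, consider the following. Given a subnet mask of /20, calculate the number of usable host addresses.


Given: subnet mask /20
Host bits = 32 - 20 = 12
Total addresses = 2^12 = 4096
Usable hosts = 4096 - 2 (network + broadcast) = 4094

4094


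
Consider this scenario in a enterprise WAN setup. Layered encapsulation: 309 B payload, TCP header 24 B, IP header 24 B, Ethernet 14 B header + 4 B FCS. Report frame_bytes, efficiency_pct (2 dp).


TCP segment = 309 + 24 = 333 B
IP packet = 333 + 24 = 357 B
Ethernet frame = 357 + 14 + 4 = 375 B
Efficiency = app / frame = 309 / 375 = 0.824000 = 82.4000% -> 82.40% (2 dp)

375, 82.40


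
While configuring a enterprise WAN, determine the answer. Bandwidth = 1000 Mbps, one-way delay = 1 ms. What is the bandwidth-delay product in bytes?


Given: bandwidth = 1000 Mbps, delay = 1 ms
BDP in bits = 1000 * 10^6 * 1 / 1000
BDP in bits = 1000000
BDP in bytes = 1000000 / 8 = 125000

125000


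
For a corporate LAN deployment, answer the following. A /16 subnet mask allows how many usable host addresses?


Given: subnet mask /16
Host bits = 32 - 16 = 16
Total addresses = 2^16 = 65536
Usable hosts = 65536 - 2 (network + broadcast) = 65534

65534


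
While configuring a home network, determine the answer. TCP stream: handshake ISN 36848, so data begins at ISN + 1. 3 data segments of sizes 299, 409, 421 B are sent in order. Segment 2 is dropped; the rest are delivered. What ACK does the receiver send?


SYN uses sequence number 36848; first data byte = ISN + 1 = 36849.
Segment 1: SEQ = 36849, len = 299 B, covers [36849, 37147]
Segment 2: SEQ = 37148, len = 409 B, covers [37148, 37556] [LOST]
Segment 3: SEQ = 37557, len = 421 B, covers [37557, 37977]
In-order data received: bytes [36849, 37147] (segments 1..1).
Segment 2 missing -> gap begins at byte 37148; later segments buffered out of order.
Cumulative ACK = next expected in-order byte = 36849 + 299 = 37148

37148


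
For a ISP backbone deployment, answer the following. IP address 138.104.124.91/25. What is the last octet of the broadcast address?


Given: IP = 138.104.124.91, prefix = /25
Host bits = 32 - 25 = 7
Network last octet = 91 AND mask = 0
Host part size = 2^7 - 1 = 127
Broadcast last octet = 0 OR 127 = 127

127


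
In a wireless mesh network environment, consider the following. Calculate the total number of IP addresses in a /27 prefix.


Given: CIDR prefix /27
Host bits = 32 - 27 = 5
Total addresses = 2^5 = 32

32


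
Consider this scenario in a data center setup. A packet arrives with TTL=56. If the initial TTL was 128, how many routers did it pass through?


Given: initial TTL = 128, received TTL = 56
Hops = initial TTL - received TTL
Hops = 128 - 56 = 72

72


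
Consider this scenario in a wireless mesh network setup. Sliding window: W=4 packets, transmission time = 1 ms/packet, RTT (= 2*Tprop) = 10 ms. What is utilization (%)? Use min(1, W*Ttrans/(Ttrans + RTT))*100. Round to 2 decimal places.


Given: W = 4, Ttrans = 1 ms, RTT = 10 ms (= 2 * Tprop, Tprop = 5 ms)
Cycle time = Ttrans + RTT = 1 + 10 = 11 ms (first packet sent until its ACK returns)
W * Ttrans = 4 * 1 = 4 ms of sending per cycle
W * Ttrans / (Ttrans + RTT) = 4 / 11 = 0.363636
U = min(1, 0.363636) = 0.363636
U% = 36.36%

36.36


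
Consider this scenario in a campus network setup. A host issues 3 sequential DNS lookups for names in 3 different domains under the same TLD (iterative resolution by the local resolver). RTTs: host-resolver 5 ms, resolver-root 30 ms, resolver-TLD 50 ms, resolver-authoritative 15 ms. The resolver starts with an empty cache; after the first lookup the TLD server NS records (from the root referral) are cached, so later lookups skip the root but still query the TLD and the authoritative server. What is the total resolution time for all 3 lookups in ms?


Lookup 1 (cold cache): local + root + TLD + auth = 5 + 30 + 50 + 15 = 100 ms
Lookups 2..3 (TLD NS cached -> skip root; new domain -> still ask TLD and auth): local + TLD + auth = 5 + 50 + 15 = 70 ms each
Remaining 2 lookups: 2 * 70 = 140 ms
Total = 100 + 140 = 240 ms

240


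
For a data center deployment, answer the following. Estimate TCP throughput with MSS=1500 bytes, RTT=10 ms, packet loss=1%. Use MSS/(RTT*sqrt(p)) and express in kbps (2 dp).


Given: MSS = 1500 bytes, RTT = 10 ms, loss = 1%
RTT in seconds = 10 / 1000 = 0.01
Loss rate = 1% = 0.01
sqrt(loss) = sqrt(0.01) = 0.1
Throughput (bytes/s) = 1500 / (0.01 * 0.1) = 1500000.0000
Throughput (kbps) = 1500000.0000 * 8 / 1000 = 12000.000000 -> 12000.00 kbps (2 dp)

12000.00


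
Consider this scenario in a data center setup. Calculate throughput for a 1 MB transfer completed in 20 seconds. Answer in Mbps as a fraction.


Given: file = 1 MB, time = 20 s
File in Mb = 1 * 8 = 8 Mb
Throughput = 8 / 20 Mbps
Throughput = 2/5 Mbps

2/5


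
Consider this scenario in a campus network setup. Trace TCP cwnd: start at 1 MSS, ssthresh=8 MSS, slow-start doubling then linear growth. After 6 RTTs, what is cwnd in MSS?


RTT 0: cwnd = 1 MSS (initial)
RTT 1: cwnd = 2 MSS (slow start, doubled)
RTT 2: cwnd = 4 MSS (slow start, doubled)
RTT 3: cwnd = 8 MSS (slow start, doubled)
RTT 4: cwnd = 9 MSS (congestion avoidance, +1)
RTT 5: cwnd = 10 MSS (congestion avoidance, +1)
RTT 6: cwnd = 11 MSS (congestion avoidance, +1)

11


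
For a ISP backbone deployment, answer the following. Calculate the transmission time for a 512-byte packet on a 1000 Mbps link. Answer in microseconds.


Given: packet = 512 bytes, bandwidth = 1000 Mbps
Packet in bits = 512 * 8 = 4096 bits
Bandwidth = 1000 * 10^6 = 1000000000 bps
Time = 4096 / 1000000000 seconds
Time in us = 4096 * 10^6 / 1000000000 = 4.096

4.096


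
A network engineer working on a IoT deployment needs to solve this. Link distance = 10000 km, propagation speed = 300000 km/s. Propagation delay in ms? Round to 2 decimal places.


Given: distance = 10000 km, speed = 300000 km/s
Delay = distance / speed = 10000 / 300000 seconds
Delay in ms = 10000 * 1000 / 300000
Delay = 33.3333 ms
Rounded to 2 dp = 33.33 ms

33.33


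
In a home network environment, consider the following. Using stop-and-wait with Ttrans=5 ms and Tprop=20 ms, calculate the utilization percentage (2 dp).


Given: Ttrans = 5 ms, Tprop = 20 ms
RTT = 2 * Tprop = 2 * 20 = 40 ms
U = Ttrans / (Ttrans + RTT)
U = 5 / (5 + 40)
U = 5 / 45 = 0.111111
U% = 11.11%

11.11


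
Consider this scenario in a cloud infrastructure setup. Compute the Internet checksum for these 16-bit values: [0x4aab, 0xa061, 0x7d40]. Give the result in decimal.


Given words: [0x4aab, 0xa061, 0x7d40]
Step 1: Sum all words
Raw sum = 19115 + 41057 + 32064 = 92236
Step 2: Fold carry: (26700 + 1) = 26701
One's complement = ~26701 & 0xFFFF = 38834

38834


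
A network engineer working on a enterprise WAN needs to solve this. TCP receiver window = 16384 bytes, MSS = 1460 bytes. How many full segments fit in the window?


Given: RWND = 16384 bytes, MSS = 1460 bytes
Full segments = floor(RWND / MSS)
Full segments = floor(16384 / 1460)
Full segments = floor(11.2219) = 11

11


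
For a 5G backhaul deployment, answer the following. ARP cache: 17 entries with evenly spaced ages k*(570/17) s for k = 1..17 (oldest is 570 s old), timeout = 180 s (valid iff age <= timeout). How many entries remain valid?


Ages are k * 570/17 s for k = 1..17 (spacing = 33.5294 s).
Entry k is valid iff k * 570/17 <= 180 iff k <= 17 * 180 / 570 = 5.3684
n_valid = floor(5.3684) = 5
(n_stale = 17 - 5 = 12)

5


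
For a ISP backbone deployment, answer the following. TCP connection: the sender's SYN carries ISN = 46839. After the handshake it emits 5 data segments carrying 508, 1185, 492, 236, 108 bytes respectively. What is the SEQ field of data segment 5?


The SYN occupies sequence number ISN = 46839, so the first data byte is ISN + 1 = 46840.
SEQ of data segment i = (ISN + 1) + sum of payload sizes of segments 1..i-1.
Segment 1: SEQ = 46840, payload = 508 bytes
Segment 2: SEQ = 47348, payload = 1185 bytes
Segment 3: SEQ = 48533, payload = 492 bytes
Segment 4: SEQ = 49025, payload = 236 bytes
Segment 5: SEQ = 49261, payload = 108 bytes
SEQ of segment 5 = 46840 + 508 + 1185 + 492 + 236 = 49261

49261


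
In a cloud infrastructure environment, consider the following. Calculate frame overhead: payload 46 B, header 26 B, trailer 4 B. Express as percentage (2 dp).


Given: payload = 46 B, header = 26 B, trailer = 4 B
Overhead bytes = header + trailer = 26 + 4 = 30
Total frame = payload + overhead = 46 + 30 = 76
Overhead % = 30 / 76 * 100 = 39.4737% -> 39.47% (2 dp)

39.47


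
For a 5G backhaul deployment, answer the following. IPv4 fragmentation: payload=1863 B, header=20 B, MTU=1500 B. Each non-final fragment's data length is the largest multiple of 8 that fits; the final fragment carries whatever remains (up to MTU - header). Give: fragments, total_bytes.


Max data per non-final fragment = floor((MTU - header)/8)*8 = floor((1500 - 20)/8)*8 = floor(1480/8)*8 = 1480 B
Final fragment needs no 8-byte alignment: it can carry up to MTU - header = 1480 B
Non-final fragments needed = ceil((payload - 1480) / 1480) = ceil(383/1480) = ceil(0.2588) = 1
Number of fragments = 1 + 1 = 2
Fragment sizes (data): 1 * 1480 B + 383 B (last, 383 <= 1480 OK)
Total bytes sent = payload + n_frags * header = 1863 + 2*20 = 1863 + 40 = 1903 B

2, 1903


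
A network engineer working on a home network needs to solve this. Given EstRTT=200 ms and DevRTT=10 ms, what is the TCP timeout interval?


Given: EstRTT = 200 ms, DevRTT = 10 ms
Timeout = EstRTT + 4 * DevRTT
4 * DevRTT = 4 * 10 = 40
Timeout = 200 + 40 = 240 ms

240


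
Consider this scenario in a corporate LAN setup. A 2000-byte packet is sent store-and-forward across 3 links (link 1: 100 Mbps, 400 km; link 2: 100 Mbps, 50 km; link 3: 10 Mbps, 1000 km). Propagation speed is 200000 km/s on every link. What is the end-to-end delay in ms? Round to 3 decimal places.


Packet = 2000 bytes = 16000 bits. Store-and-forward: sum (t_trans + t_prop) per link.
Link 1: t_trans = 16000/(100*10^6) s = 0.1600 ms; t_prop = 400/200000 s = 2.0000 ms; subtotal = 2.1600 ms
Link 2: t_trans = 16000/(100*10^6) s = 0.1600 ms; t_prop = 50/200000 s = 0.2500 ms; subtotal = 0.4100 ms
Link 3: t_trans = 16000/(10*10^6) s = 1.6000 ms; t_prop = 1000/200000 s = 5.0000 ms; subtotal = 6.6000 ms
End-to-end = 2.1600 + 0.4100 + 6.6000 = 9.1700 ms -> 9.170 ms (3 dp)

9.170


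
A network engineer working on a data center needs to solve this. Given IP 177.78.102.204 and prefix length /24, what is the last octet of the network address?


Given: IP = 177.78.102.204, prefix = /24
Subnet mask = 255.255.255.0
Last octet of IP: 204
Last octet of mask: 0
Network last octet = 204 AND 0 = 0

0


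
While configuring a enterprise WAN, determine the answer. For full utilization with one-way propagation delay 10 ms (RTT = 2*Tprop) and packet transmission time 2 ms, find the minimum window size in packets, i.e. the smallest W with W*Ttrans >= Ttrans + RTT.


Given: Ttrans = 2 ms, RTT = 20 ms (= 2 * Tprop, Tprop = 10 ms)
Time until first ACK returns = Ttrans + RTT = 2 + 20 = 22 ms
Need W * Ttrans >= Ttrans + RTT  ->  W >= (Ttrans + RTT) / Ttrans
(Ttrans + RTT) / Ttrans = 22 / 2 = 11
W_min = ceil(11) = 11

11


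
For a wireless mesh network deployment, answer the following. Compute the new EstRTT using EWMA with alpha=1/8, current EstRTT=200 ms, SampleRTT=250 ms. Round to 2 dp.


Given: EstRTT = 200 ms, SampleRTT = 250 ms, alpha = 1/8
New EstRTT = (1 - alpha) * EstRTT + alpha * SampleRTT
(7/8) * 200 = 175
(1/8) * 250 = 31.25
New EstRTT = 175 + 31.25 = 206.25 ms -> 206.25 ms (2 dp)

206.25


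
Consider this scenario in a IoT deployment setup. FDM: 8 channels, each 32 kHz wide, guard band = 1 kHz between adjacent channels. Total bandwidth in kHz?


Given: 8 channels, 32 kHz each, guard = 1 kHz
Channel bandwidth = 8 * 32 = 256 kHz
Guard bands = 7 gaps * 1 kHz = 7 kHz
Total = 256 + 7 = 263 kHz

263


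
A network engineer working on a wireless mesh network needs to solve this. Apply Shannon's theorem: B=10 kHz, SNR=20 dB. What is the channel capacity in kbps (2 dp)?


Given: B = 10 kHz, SNR = 20 dB
SNR linear = 10^(20/10) = 100
1 + SNR = 101
log2(101) = 6.6582114828
C = 10 * 1000 * 6.6582114828 = 66582.1148 bps
C = 66.582115 kbps -> 66.58 kbps (2 dp)

66.58


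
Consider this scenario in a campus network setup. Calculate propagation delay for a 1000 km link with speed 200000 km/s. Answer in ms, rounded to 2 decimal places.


Given: distance = 1000 km, speed = 200000 km/s
Delay = distance / speed = 1000 / 200000 seconds
Delay in ms = 1000 * 1000 / 200000
Delay = 5.0000 ms
Rounded to 2 dp = 5.00 ms

5.00


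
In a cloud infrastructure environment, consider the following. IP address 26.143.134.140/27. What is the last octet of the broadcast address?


Given: IP = 26.143.134.140, prefix = /27
Host bits = 32 - 27 = 5
Network last octet = 140 AND mask = 128
Host part size = 2^5 - 1 = 31
Broadcast last octet = 128 OR 31 = 159

159


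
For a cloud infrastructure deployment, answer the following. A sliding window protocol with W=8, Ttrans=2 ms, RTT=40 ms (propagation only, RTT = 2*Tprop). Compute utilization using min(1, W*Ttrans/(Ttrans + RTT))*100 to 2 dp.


Given: W = 8, Ttrans = 2 ms, RTT = 40 ms (= 2 * Tprop, Tprop = 20 ms)
Cycle time = Ttrans + RTT = 2 + 40 = 42 ms (first packet sent until its ACK returns)
W * Ttrans = 8 * 2 = 16 ms of sending per cycle
W * Ttrans / (Ttrans + RTT) = 16 / 42 = 0.380952
U = min(1, 0.380952) = 0.380952
U% = 38.10%

38.10


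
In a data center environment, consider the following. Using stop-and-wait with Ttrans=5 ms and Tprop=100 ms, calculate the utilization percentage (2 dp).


Given: Ttrans = 5 ms, Tprop = 100 ms
RTT = 2 * Tprop = 2 * 100 = 200 ms
U = Ttrans / (Ttrans + RTT)
U = 5 / (5 + 200)
U = 5 / 205 = 0.02439
U% = 2.44%

2.44


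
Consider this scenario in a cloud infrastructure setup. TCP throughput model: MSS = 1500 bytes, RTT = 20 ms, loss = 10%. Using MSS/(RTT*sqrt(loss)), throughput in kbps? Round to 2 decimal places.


Given: MSS = 1500 bytes, RTT = 20 ms, loss = 10%
RTT in seconds = 20 / 1000 = 0.02
Loss rate = 10% = 0.1
sqrt(loss) = sqrt(0.1) = 0.316227766017
Throughput (bytes/s) = 1500 / (0.02 * 0.316227766017) = 237170.8245
Throughput (kbps) = 237170.8245 * 8 / 1000 = 1897.366596 -> 1897.37 kbps (2 dp)

1897.37


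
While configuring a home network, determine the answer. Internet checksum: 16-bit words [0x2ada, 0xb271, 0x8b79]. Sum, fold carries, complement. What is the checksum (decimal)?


Given words: [0x2ada, 0xb271, 0x8b79]
Step 1: Sum all words
Raw sum = 10970 + 45681 + 35705 = 92356
Step 2: Fold carry: (26820 + 1) = 26821
One's complement = ~26821 & 0xFFFF = 38714

38714


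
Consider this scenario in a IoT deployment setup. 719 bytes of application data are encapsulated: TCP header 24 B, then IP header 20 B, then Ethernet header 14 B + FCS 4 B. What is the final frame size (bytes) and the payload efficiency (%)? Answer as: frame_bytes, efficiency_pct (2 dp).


TCP segment = 719 + 24 = 743 B
IP packet = 743 + 20 = 763 B
Ethernet frame = 763 + 14 + 4 = 781 B
Efficiency = app / frame = 719 / 781 = 0.920615 = 92.0615% -> 92.06% (2 dp)

781, 92.06


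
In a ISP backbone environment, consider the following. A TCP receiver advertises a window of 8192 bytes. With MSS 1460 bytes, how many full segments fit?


Given: RWND = 8192 bytes, MSS = 1460 bytes
Full segments = floor(RWND / MSS)
Full segments = floor(8192 / 1460)
Full segments = floor(5.611) = 5

5


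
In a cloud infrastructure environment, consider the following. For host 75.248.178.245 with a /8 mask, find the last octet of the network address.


Given: IP = 75.248.178.245, prefix = /8
Subnet mask = 255.0.0.0
Last octet of IP: 245
Last octet of mask: 0
Network last octet = 245 AND 0 = 0

0


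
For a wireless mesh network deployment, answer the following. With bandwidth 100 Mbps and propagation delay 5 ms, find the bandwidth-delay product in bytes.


Given: bandwidth = 100 Mbps, delay = 5 ms
BDP in bits = 100 * 10^6 * 5 / 1000
BDP in bits = 500000
BDP in bytes = 500000 / 8 = 62500

62500


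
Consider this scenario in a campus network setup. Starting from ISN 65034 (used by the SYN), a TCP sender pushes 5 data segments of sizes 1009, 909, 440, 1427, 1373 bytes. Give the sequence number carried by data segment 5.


The SYN occupies sequence number ISN = 65034, so the first data byte is ISN + 1 = 65035.
SEQ of data segment i = (ISN + 1) + sum of payload sizes of segments 1..i-1.
Segment 1: SEQ = 65035, payload = 1009 bytes
Segment 2: SEQ = 66044, payload = 909 bytes
Segment 3: SEQ = 66953, payload = 440 bytes
Segment 4: SEQ = 67393, payload = 1427 bytes
Segment 5: SEQ = 68820, payload = 1373 bytes
SEQ of segment 5 = 65035 + 1009 + 909 + 440 + 1427 = 68820

68820


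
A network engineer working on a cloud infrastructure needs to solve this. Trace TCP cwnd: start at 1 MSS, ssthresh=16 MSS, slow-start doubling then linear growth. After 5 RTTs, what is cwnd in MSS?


RTT 0: cwnd = 1 MSS (initial)
RTT 1: cwnd = 2 MSS (slow start, doubled)
RTT 2: cwnd = 4 MSS (slow start, doubled)
RTT 3: cwnd = 8 MSS (slow start, doubled)
RTT 4: cwnd = 16 MSS (slow start, doubled)
RTT 5: cwnd = 17 MSS (congestion avoidance, +1)

17


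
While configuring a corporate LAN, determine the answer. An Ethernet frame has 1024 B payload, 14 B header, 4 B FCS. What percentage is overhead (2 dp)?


Given: payload = 1024 B, header = 14 B, trailer = 4 B
Overhead bytes = header + trailer = 14 + 4 = 18
Total frame = payload + overhead = 1024 + 18 = 1042
Overhead % = 18 / 1042 * 100 = 1.7274% -> 1.73% (2 dp)

1.73


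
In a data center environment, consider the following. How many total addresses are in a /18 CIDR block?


Given: CIDR prefix /18
Host bits = 32 - 18 = 14
Total addresses = 2^14 = 16384

16384


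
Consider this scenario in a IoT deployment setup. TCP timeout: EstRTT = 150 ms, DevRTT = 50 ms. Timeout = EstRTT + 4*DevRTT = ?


Given: EstRTT = 150 ms, DevRTT = 50 ms
Timeout = EstRTT + 4 * DevRTT
4 * DevRTT = 4 * 50 = 200
Timeout = 150 + 200 = 350 ms

350


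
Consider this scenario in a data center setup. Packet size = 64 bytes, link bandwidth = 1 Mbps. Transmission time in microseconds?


Given: packet = 64 bytes, bandwidth = 1 Mbps
Packet in bits = 64 * 8 = 512 bits
Bandwidth = 1 * 10^6 = 1000000 bps
Time = 512 / 1000000 seconds
Time in us = 512 * 10^6 / 1000000 = 512

512


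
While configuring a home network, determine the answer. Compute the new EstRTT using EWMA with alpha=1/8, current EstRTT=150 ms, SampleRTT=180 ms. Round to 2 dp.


Given: EstRTT = 150 ms, SampleRTT = 180 ms, alpha = 1/8
New EstRTT = (1 - alpha) * EstRTT + alpha * SampleRTT
(7/8) * 150 = 131.25
(1/8) * 180 = 22.5
New EstRTT = 131.25 + 22.5 = 153.75 ms -> 153.75 ms (2 dp)

153.75


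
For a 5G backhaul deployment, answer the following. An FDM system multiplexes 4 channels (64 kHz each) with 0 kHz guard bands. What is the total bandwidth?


Given: 4 channels, 64 kHz each, guard = 0 kHz
Channel bandwidth = 4 * 64 = 256 kHz
Guard bands = 3 gaps * 0 kHz = 0 kHz
Total = 256 + 0 = 256 kHz

256


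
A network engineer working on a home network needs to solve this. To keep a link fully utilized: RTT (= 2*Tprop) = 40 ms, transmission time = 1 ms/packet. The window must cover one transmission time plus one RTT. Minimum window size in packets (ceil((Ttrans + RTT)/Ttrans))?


Given: Ttrans = 1 ms, RTT = 40 ms (= 2 * Tprop, Tprop = 20 ms)
Time until first ACK returns = Ttrans + RTT = 1 + 40 = 41 ms
Need W * Ttrans >= Ttrans + RTT  ->  W >= (Ttrans + RTT) / Ttrans
(Ttrans + RTT) / Ttrans = 41 / 1 = 41
W_min = ceil(41) = 41

41


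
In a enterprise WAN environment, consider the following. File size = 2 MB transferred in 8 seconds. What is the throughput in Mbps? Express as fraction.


Given: file = 2 MB, time = 8 s
File in Mb = 2 * 8 = 16 Mb
Throughput = 16 / 8 Mbps
Throughput = 2 Mbps

2


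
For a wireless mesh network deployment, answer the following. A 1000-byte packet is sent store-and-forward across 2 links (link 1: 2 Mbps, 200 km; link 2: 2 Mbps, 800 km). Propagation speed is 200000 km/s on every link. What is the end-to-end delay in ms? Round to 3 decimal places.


Packet = 1000 bytes = 8000 bits. Store-and-forward: sum (t_trans + t_prop) per link.
Link 1: t_trans = 8000/(2*10^6) s = 4.0000 ms; t_prop = 200/200000 s = 1.0000 ms; subtotal = 5.0000 ms
Link 2: t_trans = 8000/(2*10^6) s = 4.0000 ms; t_prop = 800/200000 s = 4.0000 ms; subtotal = 8.0000 ms
End-to-end = 5.0000 + 8.0000 = 13.0000 ms -> 13.000 ms (3 dp)

13.000


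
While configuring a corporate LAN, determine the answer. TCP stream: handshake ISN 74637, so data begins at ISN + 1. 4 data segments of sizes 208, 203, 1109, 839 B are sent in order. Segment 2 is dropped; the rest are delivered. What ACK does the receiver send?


SYN uses sequence number 74637; first data byte = ISN + 1 = 74638.
Segment 1: SEQ = 74638, len = 208 B, covers [74638, 74845]
Segment 2: SEQ = 74846, len = 203 B, covers [74846, 75048] [LOST]
Segment 3: SEQ = 75049, len = 1109 B, covers [75049, 76157]
Segment 4: SEQ = 76158, len = 839 B, covers [76158, 76996]
In-order data received: bytes [74638, 74845] (segments 1..1).
Segment 2 missing -> gap begins at byte 74846; later segments buffered out of order.
Cumulative ACK = next expected in-order byte = 74638 + 208 = 74846

74846


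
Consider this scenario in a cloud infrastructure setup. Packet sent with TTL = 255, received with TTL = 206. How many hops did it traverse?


Given: initial TTL = 255, received TTL = 206
Hops = initial TTL - received TTL
Hops = 255 - 206 = 49

49


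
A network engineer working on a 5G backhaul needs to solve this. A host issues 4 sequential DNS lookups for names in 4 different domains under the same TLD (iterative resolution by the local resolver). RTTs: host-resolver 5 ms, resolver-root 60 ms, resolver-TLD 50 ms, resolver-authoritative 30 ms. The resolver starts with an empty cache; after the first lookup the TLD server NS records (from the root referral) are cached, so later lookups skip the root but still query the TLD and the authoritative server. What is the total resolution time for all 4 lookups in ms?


Lookup 1 (cold cache): local + root + TLD + auth = 5 + 60 + 50 + 30 = 145 ms
Lookups 2..4 (TLD NS cached -> skip root; new domain -> still ask TLD and auth): local + TLD + auth = 5 + 50 + 30 = 85 ms each
Remaining 3 lookups: 3 * 85 = 255 ms
Total = 145 + 255 = 400 ms

400


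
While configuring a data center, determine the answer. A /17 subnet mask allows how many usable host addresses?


Given: subnet mask /17
Host bits = 32 - 17 = 15
Total addresses = 2^15 = 32768
Usable hosts = 32768 - 2 (network + broadcast) = 32766

32766
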